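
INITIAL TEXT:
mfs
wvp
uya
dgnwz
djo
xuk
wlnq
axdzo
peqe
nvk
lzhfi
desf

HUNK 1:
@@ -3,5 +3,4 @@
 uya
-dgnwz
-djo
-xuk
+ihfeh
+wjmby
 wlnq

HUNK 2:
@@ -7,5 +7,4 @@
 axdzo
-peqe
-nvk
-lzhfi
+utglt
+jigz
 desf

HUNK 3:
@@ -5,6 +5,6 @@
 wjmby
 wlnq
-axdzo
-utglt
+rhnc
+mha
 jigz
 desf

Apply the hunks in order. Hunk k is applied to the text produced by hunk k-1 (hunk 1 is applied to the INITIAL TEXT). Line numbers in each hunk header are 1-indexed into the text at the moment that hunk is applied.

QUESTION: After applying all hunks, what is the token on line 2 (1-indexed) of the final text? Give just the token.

Hunk 1: at line 3 remove [dgnwz,djo,xuk] add [ihfeh,wjmby] -> 11 lines: mfs wvp uya ihfeh wjmby wlnq axdzo peqe nvk lzhfi desf
Hunk 2: at line 7 remove [peqe,nvk,lzhfi] add [utglt,jigz] -> 10 lines: mfs wvp uya ihfeh wjmby wlnq axdzo utglt jigz desf
Hunk 3: at line 5 remove [axdzo,utglt] add [rhnc,mha] -> 10 lines: mfs wvp uya ihfeh wjmby wlnq rhnc mha jigz desf
Final line 2: wvp

Answer: wvp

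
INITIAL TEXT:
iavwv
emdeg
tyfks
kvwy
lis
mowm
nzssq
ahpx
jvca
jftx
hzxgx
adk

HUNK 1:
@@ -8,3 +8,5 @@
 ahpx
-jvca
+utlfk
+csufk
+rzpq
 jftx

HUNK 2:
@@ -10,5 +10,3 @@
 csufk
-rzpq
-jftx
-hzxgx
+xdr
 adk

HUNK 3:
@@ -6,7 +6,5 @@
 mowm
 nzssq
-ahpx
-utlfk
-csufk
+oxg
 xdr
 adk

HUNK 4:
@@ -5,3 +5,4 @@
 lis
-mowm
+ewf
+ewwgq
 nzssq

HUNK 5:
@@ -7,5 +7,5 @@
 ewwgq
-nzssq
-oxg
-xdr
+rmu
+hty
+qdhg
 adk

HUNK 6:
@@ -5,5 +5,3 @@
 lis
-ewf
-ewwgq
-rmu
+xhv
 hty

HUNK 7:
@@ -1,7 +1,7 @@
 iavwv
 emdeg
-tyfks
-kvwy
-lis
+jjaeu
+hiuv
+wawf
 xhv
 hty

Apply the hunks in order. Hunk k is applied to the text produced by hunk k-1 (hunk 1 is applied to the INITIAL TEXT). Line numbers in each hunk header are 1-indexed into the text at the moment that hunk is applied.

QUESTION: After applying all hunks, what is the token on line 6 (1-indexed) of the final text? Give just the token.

Hunk 1: at line 8 remove [jvca] add [utlfk,csufk,rzpq] -> 14 lines: iavwv emdeg tyfks kvwy lis mowm nzssq ahpx utlfk csufk rzpq jftx hzxgx adk
Hunk 2: at line 10 remove [rzpq,jftx,hzxgx] add [xdr] -> 12 lines: iavwv emdeg tyfks kvwy lis mowm nzssq ahpx utlfk csufk xdr adk
Hunk 3: at line 6 remove [ahpx,utlfk,csufk] add [oxg] -> 10 lines: iavwv emdeg tyfks kvwy lis mowm nzssq oxg xdr adk
Hunk 4: at line 5 remove [mowm] add [ewf,ewwgq] -> 11 lines: iavwv emdeg tyfks kvwy lis ewf ewwgq nzssq oxg xdr adk
Hunk 5: at line 7 remove [nzssq,oxg,xdr] add [rmu,hty,qdhg] -> 11 lines: iavwv emdeg tyfks kvwy lis ewf ewwgq rmu hty qdhg adk
Hunk 6: at line 5 remove [ewf,ewwgq,rmu] add [xhv] -> 9 lines: iavwv emdeg tyfks kvwy lis xhv hty qdhg adk
Hunk 7: at line 1 remove [tyfks,kvwy,lis] add [jjaeu,hiuv,wawf] -> 9 lines: iavwv emdeg jjaeu hiuv wawf xhv hty qdhg adk
Final line 6: xhv

Answer: xhv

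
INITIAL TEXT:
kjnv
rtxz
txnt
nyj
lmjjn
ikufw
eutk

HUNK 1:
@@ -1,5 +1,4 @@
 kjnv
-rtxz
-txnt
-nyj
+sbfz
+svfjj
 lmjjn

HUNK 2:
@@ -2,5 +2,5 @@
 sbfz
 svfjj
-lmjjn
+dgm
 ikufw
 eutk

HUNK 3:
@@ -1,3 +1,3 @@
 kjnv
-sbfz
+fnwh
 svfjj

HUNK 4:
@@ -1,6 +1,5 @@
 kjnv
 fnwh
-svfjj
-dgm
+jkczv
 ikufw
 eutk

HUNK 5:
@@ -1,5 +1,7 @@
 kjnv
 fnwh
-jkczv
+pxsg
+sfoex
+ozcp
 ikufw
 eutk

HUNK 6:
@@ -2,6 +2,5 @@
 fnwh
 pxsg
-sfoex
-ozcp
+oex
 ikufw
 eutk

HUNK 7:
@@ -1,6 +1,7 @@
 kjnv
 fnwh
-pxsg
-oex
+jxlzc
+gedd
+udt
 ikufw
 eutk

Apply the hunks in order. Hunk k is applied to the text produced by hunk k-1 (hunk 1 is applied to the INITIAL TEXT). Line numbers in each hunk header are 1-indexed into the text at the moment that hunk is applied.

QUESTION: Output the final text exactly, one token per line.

Hunk 1: at line 1 remove [rtxz,txnt,nyj] add [sbfz,svfjj] -> 6 lines: kjnv sbfz svfjj lmjjn ikufw eutk
Hunk 2: at line 2 remove [lmjjn] add [dgm] -> 6 lines: kjnv sbfz svfjj dgm ikufw eutk
Hunk 3: at line 1 remove [sbfz] add [fnwh] -> 6 lines: kjnv fnwh svfjj dgm ikufw eutk
Hunk 4: at line 1 remove [svfjj,dgm] add [jkczv] -> 5 lines: kjnv fnwh jkczv ikufw eutk
Hunk 5: at line 1 remove [jkczv] add [pxsg,sfoex,ozcp] -> 7 lines: kjnv fnwh pxsg sfoex ozcp ikufw eutk
Hunk 6: at line 2 remove [sfoex,ozcp] add [oex] -> 6 lines: kjnv fnwh pxsg oex ikufw eutk
Hunk 7: at line 1 remove [pxsg,oex] add [jxlzc,gedd,udt] -> 7 lines: kjnv fnwh jxlzc gedd udt ikufw eutk

Answer: kjnv
fnwh
jxlzc
gedd
udt
ikufw
eutk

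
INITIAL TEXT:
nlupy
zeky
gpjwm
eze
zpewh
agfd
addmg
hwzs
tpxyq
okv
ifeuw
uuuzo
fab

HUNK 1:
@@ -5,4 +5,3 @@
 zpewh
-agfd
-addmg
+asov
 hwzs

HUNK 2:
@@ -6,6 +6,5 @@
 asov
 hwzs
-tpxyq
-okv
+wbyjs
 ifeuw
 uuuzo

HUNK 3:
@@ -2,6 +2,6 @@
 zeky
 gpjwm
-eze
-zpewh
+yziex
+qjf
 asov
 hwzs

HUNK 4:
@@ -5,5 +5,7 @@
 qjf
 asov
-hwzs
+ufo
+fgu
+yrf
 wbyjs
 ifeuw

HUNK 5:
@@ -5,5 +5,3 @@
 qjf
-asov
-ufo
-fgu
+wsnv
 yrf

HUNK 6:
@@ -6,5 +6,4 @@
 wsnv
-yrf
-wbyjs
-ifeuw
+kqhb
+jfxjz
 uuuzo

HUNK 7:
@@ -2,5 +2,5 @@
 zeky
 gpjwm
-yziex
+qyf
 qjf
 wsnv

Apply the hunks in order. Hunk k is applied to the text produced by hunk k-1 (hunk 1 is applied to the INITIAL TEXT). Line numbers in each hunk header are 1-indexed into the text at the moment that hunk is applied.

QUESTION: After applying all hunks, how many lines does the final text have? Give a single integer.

Answer: 10

Derivation:
Hunk 1: at line 5 remove [agfd,addmg] add [asov] -> 12 lines: nlupy zeky gpjwm eze zpewh asov hwzs tpxyq okv ifeuw uuuzo fab
Hunk 2: at line 6 remove [tpxyq,okv] add [wbyjs] -> 11 lines: nlupy zeky gpjwm eze zpewh asov hwzs wbyjs ifeuw uuuzo fab
Hunk 3: at line 2 remove [eze,zpewh] add [yziex,qjf] -> 11 lines: nlupy zeky gpjwm yziex qjf asov hwzs wbyjs ifeuw uuuzo fab
Hunk 4: at line 5 remove [hwzs] add [ufo,fgu,yrf] -> 13 lines: nlupy zeky gpjwm yziex qjf asov ufo fgu yrf wbyjs ifeuw uuuzo fab
Hunk 5: at line 5 remove [asov,ufo,fgu] add [wsnv] -> 11 lines: nlupy zeky gpjwm yziex qjf wsnv yrf wbyjs ifeuw uuuzo fab
Hunk 6: at line 6 remove [yrf,wbyjs,ifeuw] add [kqhb,jfxjz] -> 10 lines: nlupy zeky gpjwm yziex qjf wsnv kqhb jfxjz uuuzo fab
Hunk 7: at line 2 remove [yziex] add [qyf] -> 10 lines: nlupy zeky gpjwm qyf qjf wsnv kqhb jfxjz uuuzo fab
Final line count: 10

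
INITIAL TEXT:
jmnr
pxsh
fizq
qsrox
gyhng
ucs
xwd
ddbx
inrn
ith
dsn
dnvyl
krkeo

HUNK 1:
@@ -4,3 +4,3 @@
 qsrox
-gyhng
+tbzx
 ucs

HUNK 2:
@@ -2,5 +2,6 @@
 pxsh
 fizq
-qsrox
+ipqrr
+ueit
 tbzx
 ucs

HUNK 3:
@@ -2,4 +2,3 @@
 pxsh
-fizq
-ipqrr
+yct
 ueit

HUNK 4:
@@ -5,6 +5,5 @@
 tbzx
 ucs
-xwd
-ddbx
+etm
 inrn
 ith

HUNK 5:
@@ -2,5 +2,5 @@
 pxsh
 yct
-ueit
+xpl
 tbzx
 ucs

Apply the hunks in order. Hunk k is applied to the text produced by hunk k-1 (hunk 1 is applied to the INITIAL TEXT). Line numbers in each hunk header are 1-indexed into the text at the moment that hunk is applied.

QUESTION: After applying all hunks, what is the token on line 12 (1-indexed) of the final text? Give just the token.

Answer: krkeo

Derivation:
Hunk 1: at line 4 remove [gyhng] add [tbzx] -> 13 lines: jmnr pxsh fizq qsrox tbzx ucs xwd ddbx inrn ith dsn dnvyl krkeo
Hunk 2: at line 2 remove [qsrox] add [ipqrr,ueit] -> 14 lines: jmnr pxsh fizq ipqrr ueit tbzx ucs xwd ddbx inrn ith dsn dnvyl krkeo
Hunk 3: at line 2 remove [fizq,ipqrr] add [yct] -> 13 lines: jmnr pxsh yct ueit tbzx ucs xwd ddbx inrn ith dsn dnvyl krkeo
Hunk 4: at line 5 remove [xwd,ddbx] add [etm] -> 12 lines: jmnr pxsh yct ueit tbzx ucs etm inrn ith dsn dnvyl krkeo
Hunk 5: at line 2 remove [ueit] add [xpl] -> 12 lines: jmnr pxsh yct xpl tbzx ucs etm inrn ith dsn dnvyl krkeo
Final line 12: krkeo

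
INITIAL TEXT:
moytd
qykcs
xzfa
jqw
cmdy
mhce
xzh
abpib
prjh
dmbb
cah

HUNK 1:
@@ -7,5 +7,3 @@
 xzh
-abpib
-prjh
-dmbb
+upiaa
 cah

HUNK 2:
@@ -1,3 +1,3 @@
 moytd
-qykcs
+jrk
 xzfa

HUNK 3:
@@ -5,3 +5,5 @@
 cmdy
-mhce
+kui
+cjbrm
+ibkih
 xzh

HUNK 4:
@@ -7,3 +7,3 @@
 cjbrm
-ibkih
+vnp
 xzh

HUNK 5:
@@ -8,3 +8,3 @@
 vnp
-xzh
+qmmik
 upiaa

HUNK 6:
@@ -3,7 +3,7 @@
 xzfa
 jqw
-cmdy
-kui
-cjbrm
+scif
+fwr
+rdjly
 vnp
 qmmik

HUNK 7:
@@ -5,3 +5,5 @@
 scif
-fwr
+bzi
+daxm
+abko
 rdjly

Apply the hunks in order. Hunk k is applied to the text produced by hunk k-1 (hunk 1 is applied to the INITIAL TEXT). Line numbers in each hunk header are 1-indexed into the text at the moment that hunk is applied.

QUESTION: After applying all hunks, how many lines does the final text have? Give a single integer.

Answer: 13

Derivation:
Hunk 1: at line 7 remove [abpib,prjh,dmbb] add [upiaa] -> 9 lines: moytd qykcs xzfa jqw cmdy mhce xzh upiaa cah
Hunk 2: at line 1 remove [qykcs] add [jrk] -> 9 lines: moytd jrk xzfa jqw cmdy mhce xzh upiaa cah
Hunk 3: at line 5 remove [mhce] add [kui,cjbrm,ibkih] -> 11 lines: moytd jrk xzfa jqw cmdy kui cjbrm ibkih xzh upiaa cah
Hunk 4: at line 7 remove [ibkih] add [vnp] -> 11 lines: moytd jrk xzfa jqw cmdy kui cjbrm vnp xzh upiaa cah
Hunk 5: at line 8 remove [xzh] add [qmmik] -> 11 lines: moytd jrk xzfa jqw cmdy kui cjbrm vnp qmmik upiaa cah
Hunk 6: at line 3 remove [cmdy,kui,cjbrm] add [scif,fwr,rdjly] -> 11 lines: moytd jrk xzfa jqw scif fwr rdjly vnp qmmik upiaa cah
Hunk 7: at line 5 remove [fwr] add [bzi,daxm,abko] -> 13 lines: moytd jrk xzfa jqw scif bzi daxm abko rdjly vnp qmmik upiaa cah
Final line count: 13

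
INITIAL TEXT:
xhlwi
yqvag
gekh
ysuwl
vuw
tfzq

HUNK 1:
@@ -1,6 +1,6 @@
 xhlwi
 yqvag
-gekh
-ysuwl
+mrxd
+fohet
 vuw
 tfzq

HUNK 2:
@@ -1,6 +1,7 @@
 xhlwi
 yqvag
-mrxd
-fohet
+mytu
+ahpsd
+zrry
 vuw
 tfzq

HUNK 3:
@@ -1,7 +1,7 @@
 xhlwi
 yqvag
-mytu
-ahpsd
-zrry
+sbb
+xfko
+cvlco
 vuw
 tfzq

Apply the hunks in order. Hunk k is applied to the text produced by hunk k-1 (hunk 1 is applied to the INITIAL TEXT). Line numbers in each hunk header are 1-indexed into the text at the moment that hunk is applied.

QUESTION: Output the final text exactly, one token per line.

Answer: xhlwi
yqvag
sbb
xfko
cvlco
vuw
tfzq

Derivation:
Hunk 1: at line 1 remove [gekh,ysuwl] add [mrxd,fohet] -> 6 lines: xhlwi yqvag mrxd fohet vuw tfzq
Hunk 2: at line 1 remove [mrxd,fohet] add [mytu,ahpsd,zrry] -> 7 lines: xhlwi yqvag mytu ahpsd zrry vuw tfzq
Hunk 3: at line 1 remove [mytu,ahpsd,zrry] add [sbb,xfko,cvlco] -> 7 lines: xhlwi yqvag sbb xfko cvlco vuw tfzq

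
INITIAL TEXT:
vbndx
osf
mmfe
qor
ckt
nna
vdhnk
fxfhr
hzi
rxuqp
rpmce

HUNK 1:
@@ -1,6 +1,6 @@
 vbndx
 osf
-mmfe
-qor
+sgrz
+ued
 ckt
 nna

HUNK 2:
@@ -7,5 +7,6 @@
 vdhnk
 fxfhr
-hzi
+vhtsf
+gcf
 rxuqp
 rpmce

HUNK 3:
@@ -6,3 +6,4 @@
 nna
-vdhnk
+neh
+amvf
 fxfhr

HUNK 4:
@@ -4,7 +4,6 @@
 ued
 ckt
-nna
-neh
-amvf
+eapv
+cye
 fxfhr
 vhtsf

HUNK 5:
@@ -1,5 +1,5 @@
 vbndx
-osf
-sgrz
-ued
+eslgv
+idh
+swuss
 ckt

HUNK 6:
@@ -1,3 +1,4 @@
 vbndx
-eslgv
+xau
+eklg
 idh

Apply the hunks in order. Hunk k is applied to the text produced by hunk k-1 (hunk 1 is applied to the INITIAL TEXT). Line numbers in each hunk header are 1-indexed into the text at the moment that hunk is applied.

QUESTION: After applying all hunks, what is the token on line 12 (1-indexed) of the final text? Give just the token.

Answer: rxuqp

Derivation:
Hunk 1: at line 1 remove [mmfe,qor] add [sgrz,ued] -> 11 lines: vbndx osf sgrz ued ckt nna vdhnk fxfhr hzi rxuqp rpmce
Hunk 2: at line 7 remove [hzi] add [vhtsf,gcf] -> 12 lines: vbndx osf sgrz ued ckt nna vdhnk fxfhr vhtsf gcf rxuqp rpmce
Hunk 3: at line 6 remove [vdhnk] add [neh,amvf] -> 13 lines: vbndx osf sgrz ued ckt nna neh amvf fxfhr vhtsf gcf rxuqp rpmce
Hunk 4: at line 4 remove [nna,neh,amvf] add [eapv,cye] -> 12 lines: vbndx osf sgrz ued ckt eapv cye fxfhr vhtsf gcf rxuqp rpmce
Hunk 5: at line 1 remove [osf,sgrz,ued] add [eslgv,idh,swuss] -> 12 lines: vbndx eslgv idh swuss ckt eapv cye fxfhr vhtsf gcf rxuqp rpmce
Hunk 6: at line 1 remove [eslgv] add [xau,eklg] -> 13 lines: vbndx xau eklg idh swuss ckt eapv cye fxfhr vhtsf gcf rxuqp rpmce
Final line 12: rxuqp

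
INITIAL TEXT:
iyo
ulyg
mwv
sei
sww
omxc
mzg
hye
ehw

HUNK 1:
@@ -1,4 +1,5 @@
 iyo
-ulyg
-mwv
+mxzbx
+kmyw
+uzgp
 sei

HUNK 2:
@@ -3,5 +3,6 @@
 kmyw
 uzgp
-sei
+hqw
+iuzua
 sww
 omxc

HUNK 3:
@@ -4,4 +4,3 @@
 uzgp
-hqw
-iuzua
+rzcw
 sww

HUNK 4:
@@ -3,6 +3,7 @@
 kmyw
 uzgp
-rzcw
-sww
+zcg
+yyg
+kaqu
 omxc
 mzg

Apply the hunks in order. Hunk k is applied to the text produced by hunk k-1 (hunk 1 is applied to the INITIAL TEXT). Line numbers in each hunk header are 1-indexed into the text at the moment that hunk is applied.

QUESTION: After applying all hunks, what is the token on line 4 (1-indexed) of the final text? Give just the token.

Answer: uzgp

Derivation:
Hunk 1: at line 1 remove [ulyg,mwv] add [mxzbx,kmyw,uzgp] -> 10 lines: iyo mxzbx kmyw uzgp sei sww omxc mzg hye ehw
Hunk 2: at line 3 remove [sei] add [hqw,iuzua] -> 11 lines: iyo mxzbx kmyw uzgp hqw iuzua sww omxc mzg hye ehw
Hunk 3: at line 4 remove [hqw,iuzua] add [rzcw] -> 10 lines: iyo mxzbx kmyw uzgp rzcw sww omxc mzg hye ehw
Hunk 4: at line 3 remove [rzcw,sww] add [zcg,yyg,kaqu] -> 11 lines: iyo mxzbx kmyw uzgp zcg yyg kaqu omxc mzg hye ehw
Final line 4: uzgp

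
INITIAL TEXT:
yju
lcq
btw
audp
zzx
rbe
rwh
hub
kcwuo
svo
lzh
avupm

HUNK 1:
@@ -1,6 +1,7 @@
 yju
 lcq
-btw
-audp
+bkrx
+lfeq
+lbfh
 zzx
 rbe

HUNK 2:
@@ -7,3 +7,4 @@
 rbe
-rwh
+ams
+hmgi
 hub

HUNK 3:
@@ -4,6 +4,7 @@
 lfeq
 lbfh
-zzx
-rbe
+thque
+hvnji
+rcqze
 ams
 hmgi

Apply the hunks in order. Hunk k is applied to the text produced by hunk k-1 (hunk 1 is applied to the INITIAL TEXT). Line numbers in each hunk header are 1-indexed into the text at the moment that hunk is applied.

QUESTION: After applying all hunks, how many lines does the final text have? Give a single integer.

Answer: 15

Derivation:
Hunk 1: at line 1 remove [btw,audp] add [bkrx,lfeq,lbfh] -> 13 lines: yju lcq bkrx lfeq lbfh zzx rbe rwh hub kcwuo svo lzh avupm
Hunk 2: at line 7 remove [rwh] add [ams,hmgi] -> 14 lines: yju lcq bkrx lfeq lbfh zzx rbe ams hmgi hub kcwuo svo lzh avupm
Hunk 3: at line 4 remove [zzx,rbe] add [thque,hvnji,rcqze] -> 15 lines: yju lcq bkrx lfeq lbfh thque hvnji rcqze ams hmgi hub kcwuo svo lzh avupm
Final line count: 15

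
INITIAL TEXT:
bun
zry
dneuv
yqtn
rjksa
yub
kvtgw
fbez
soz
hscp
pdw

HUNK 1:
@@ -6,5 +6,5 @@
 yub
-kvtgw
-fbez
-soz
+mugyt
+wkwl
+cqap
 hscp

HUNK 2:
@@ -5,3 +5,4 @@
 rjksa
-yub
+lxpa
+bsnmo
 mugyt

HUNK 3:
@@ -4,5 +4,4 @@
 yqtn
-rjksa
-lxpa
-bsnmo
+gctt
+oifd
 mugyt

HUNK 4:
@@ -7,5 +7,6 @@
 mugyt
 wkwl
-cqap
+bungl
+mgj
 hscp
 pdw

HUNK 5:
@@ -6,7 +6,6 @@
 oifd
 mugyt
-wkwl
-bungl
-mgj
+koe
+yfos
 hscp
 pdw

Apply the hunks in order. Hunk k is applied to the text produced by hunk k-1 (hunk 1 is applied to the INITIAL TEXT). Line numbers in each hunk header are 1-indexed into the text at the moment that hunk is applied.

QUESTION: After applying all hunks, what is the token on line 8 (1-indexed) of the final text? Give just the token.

Answer: koe

Derivation:
Hunk 1: at line 6 remove [kvtgw,fbez,soz] add [mugyt,wkwl,cqap] -> 11 lines: bun zry dneuv yqtn rjksa yub mugyt wkwl cqap hscp pdw
Hunk 2: at line 5 remove [yub] add [lxpa,bsnmo] -> 12 lines: bun zry dneuv yqtn rjksa lxpa bsnmo mugyt wkwl cqap hscp pdw
Hunk 3: at line 4 remove [rjksa,lxpa,bsnmo] add [gctt,oifd] -> 11 lines: bun zry dneuv yqtn gctt oifd mugyt wkwl cqap hscp pdw
Hunk 4: at line 7 remove [cqap] add [bungl,mgj] -> 12 lines: bun zry dneuv yqtn gctt oifd mugyt wkwl bungl mgj hscp pdw
Hunk 5: at line 6 remove [wkwl,bungl,mgj] add [koe,yfos] -> 11 lines: bun zry dneuv yqtn gctt oifd mugyt koe yfos hscp pdw
Final line 8: koe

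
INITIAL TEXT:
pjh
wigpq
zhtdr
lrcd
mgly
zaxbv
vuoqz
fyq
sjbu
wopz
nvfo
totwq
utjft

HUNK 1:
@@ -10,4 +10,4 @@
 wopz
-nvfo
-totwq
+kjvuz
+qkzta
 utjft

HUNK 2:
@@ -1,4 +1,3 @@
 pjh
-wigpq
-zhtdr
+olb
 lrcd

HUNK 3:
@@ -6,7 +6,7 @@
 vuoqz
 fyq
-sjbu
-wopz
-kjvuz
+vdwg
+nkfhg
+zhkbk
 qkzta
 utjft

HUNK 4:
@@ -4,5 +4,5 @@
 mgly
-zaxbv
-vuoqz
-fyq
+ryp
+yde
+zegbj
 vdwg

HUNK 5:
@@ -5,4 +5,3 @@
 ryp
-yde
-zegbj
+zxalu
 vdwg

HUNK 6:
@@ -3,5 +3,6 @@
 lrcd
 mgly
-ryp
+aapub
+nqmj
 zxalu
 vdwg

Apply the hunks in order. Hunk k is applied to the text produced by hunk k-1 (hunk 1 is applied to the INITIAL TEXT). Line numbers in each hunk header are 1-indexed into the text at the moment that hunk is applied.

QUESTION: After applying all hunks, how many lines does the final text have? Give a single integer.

Answer: 12

Derivation:
Hunk 1: at line 10 remove [nvfo,totwq] add [kjvuz,qkzta] -> 13 lines: pjh wigpq zhtdr lrcd mgly zaxbv vuoqz fyq sjbu wopz kjvuz qkzta utjft
Hunk 2: at line 1 remove [wigpq,zhtdr] add [olb] -> 12 lines: pjh olb lrcd mgly zaxbv vuoqz fyq sjbu wopz kjvuz qkzta utjft
Hunk 3: at line 6 remove [sjbu,wopz,kjvuz] add [vdwg,nkfhg,zhkbk] -> 12 lines: pjh olb lrcd mgly zaxbv vuoqz fyq vdwg nkfhg zhkbk qkzta utjft
Hunk 4: at line 4 remove [zaxbv,vuoqz,fyq] add [ryp,yde,zegbj] -> 12 lines: pjh olb lrcd mgly ryp yde zegbj vdwg nkfhg zhkbk qkzta utjft
Hunk 5: at line 5 remove [yde,zegbj] add [zxalu] -> 11 lines: pjh olb lrcd mgly ryp zxalu vdwg nkfhg zhkbk qkzta utjft
Hunk 6: at line 3 remove [ryp] add [aapub,nqmj] -> 12 lines: pjh olb lrcd mgly aapub nqmj zxalu vdwg nkfhg zhkbk qkzta utjft
Final line count: 12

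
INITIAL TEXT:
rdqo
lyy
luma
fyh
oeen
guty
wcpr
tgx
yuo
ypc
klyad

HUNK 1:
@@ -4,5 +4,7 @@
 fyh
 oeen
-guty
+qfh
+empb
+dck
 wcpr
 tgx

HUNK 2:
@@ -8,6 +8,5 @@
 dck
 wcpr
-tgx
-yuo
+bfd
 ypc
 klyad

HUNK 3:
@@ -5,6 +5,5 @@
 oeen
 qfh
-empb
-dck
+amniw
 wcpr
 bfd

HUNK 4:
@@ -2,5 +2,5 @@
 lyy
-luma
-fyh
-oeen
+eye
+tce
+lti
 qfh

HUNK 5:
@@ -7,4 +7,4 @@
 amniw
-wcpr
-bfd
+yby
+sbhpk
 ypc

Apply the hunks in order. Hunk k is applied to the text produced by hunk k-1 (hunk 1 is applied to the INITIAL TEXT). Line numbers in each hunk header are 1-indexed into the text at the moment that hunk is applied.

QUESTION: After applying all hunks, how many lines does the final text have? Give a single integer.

Hunk 1: at line 4 remove [guty] add [qfh,empb,dck] -> 13 lines: rdqo lyy luma fyh oeen qfh empb dck wcpr tgx yuo ypc klyad
Hunk 2: at line 8 remove [tgx,yuo] add [bfd] -> 12 lines: rdqo lyy luma fyh oeen qfh empb dck wcpr bfd ypc klyad
Hunk 3: at line 5 remove [empb,dck] add [amniw] -> 11 lines: rdqo lyy luma fyh oeen qfh amniw wcpr bfd ypc klyad
Hunk 4: at line 2 remove [luma,fyh,oeen] add [eye,tce,lti] -> 11 lines: rdqo lyy eye tce lti qfh amniw wcpr bfd ypc klyad
Hunk 5: at line 7 remove [wcpr,bfd] add [yby,sbhpk] -> 11 lines: rdqo lyy eye tce lti qfh amniw yby sbhpk ypc klyad
Final line count: 11

Answer: 11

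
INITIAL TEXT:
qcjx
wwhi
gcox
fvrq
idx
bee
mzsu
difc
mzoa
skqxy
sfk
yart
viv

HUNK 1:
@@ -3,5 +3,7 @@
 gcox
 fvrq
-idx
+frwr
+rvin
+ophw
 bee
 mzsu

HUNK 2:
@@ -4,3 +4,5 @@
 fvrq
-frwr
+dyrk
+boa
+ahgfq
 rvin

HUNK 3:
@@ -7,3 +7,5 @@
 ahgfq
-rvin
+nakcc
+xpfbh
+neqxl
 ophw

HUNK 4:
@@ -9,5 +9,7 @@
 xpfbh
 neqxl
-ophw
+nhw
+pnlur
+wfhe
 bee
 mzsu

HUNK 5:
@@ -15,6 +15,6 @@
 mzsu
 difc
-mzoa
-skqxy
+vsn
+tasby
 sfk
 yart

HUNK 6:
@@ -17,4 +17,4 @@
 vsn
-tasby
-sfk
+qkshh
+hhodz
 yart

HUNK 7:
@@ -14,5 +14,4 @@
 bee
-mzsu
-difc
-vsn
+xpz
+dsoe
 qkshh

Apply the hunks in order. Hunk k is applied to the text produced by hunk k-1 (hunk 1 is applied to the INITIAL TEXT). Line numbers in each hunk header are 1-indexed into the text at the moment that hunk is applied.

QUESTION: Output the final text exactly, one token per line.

Answer: qcjx
wwhi
gcox
fvrq
dyrk
boa
ahgfq
nakcc
xpfbh
neqxl
nhw
pnlur
wfhe
bee
xpz
dsoe
qkshh
hhodz
yart
viv

Derivation:
Hunk 1: at line 3 remove [idx] add [frwr,rvin,ophw] -> 15 lines: qcjx wwhi gcox fvrq frwr rvin ophw bee mzsu difc mzoa skqxy sfk yart viv
Hunk 2: at line 4 remove [frwr] add [dyrk,boa,ahgfq] -> 17 lines: qcjx wwhi gcox fvrq dyrk boa ahgfq rvin ophw bee mzsu difc mzoa skqxy sfk yart viv
Hunk 3: at line 7 remove [rvin] add [nakcc,xpfbh,neqxl] -> 19 lines: qcjx wwhi gcox fvrq dyrk boa ahgfq nakcc xpfbh neqxl ophw bee mzsu difc mzoa skqxy sfk yart viv
Hunk 4: at line 9 remove [ophw] add [nhw,pnlur,wfhe] -> 21 lines: qcjx wwhi gcox fvrq dyrk boa ahgfq nakcc xpfbh neqxl nhw pnlur wfhe bee mzsu difc mzoa skqxy sfk yart viv
Hunk 5: at line 15 remove [mzoa,skqxy] add [vsn,tasby] -> 21 lines: qcjx wwhi gcox fvrq dyrk boa ahgfq nakcc xpfbh neqxl nhw pnlur wfhe bee mzsu difc vsn tasby sfk yart viv
Hunk 6: at line 17 remove [tasby,sfk] add [qkshh,hhodz] -> 21 lines: qcjx wwhi gcox fvrq dyrk boa ahgfq nakcc xpfbh neqxl nhw pnlur wfhe bee mzsu difc vsn qkshh hhodz yart viv
Hunk 7: at line 14 remove [mzsu,difc,vsn] add [xpz,dsoe] -> 20 lines: qcjx wwhi gcox fvrq dyrk boa ahgfq nakcc xpfbh neqxl nhw pnlur wfhe bee xpz dsoe qkshh hhodz yart viv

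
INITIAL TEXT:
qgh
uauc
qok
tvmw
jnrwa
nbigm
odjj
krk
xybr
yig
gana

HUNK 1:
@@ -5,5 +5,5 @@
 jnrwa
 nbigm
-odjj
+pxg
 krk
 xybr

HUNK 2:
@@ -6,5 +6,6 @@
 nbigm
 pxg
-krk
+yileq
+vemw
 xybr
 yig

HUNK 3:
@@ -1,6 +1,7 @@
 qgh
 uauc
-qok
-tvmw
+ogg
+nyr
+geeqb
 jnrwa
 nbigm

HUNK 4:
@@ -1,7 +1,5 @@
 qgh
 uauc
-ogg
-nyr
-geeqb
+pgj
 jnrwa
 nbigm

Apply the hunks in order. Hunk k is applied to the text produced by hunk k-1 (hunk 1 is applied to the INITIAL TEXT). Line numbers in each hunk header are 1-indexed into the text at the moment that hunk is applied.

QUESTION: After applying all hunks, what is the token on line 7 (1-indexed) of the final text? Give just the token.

Hunk 1: at line 5 remove [odjj] add [pxg] -> 11 lines: qgh uauc qok tvmw jnrwa nbigm pxg krk xybr yig gana
Hunk 2: at line 6 remove [krk] add [yileq,vemw] -> 12 lines: qgh uauc qok tvmw jnrwa nbigm pxg yileq vemw xybr yig gana
Hunk 3: at line 1 remove [qok,tvmw] add [ogg,nyr,geeqb] -> 13 lines: qgh uauc ogg nyr geeqb jnrwa nbigm pxg yileq vemw xybr yig gana
Hunk 4: at line 1 remove [ogg,nyr,geeqb] add [pgj] -> 11 lines: qgh uauc pgj jnrwa nbigm pxg yileq vemw xybr yig gana
Final line 7: yileq

Answer: yileq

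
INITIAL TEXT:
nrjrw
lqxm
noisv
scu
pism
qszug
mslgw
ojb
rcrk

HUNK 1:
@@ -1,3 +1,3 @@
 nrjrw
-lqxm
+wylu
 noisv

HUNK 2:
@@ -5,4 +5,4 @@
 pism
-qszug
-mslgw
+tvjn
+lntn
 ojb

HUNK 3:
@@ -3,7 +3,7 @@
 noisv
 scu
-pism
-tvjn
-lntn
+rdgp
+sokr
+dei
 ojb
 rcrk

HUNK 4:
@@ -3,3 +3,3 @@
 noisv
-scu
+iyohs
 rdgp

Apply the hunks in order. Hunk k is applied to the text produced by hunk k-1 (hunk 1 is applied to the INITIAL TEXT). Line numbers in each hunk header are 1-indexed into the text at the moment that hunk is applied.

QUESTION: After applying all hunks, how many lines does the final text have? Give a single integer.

Answer: 9

Derivation:
Hunk 1: at line 1 remove [lqxm] add [wylu] -> 9 lines: nrjrw wylu noisv scu pism qszug mslgw ojb rcrk
Hunk 2: at line 5 remove [qszug,mslgw] add [tvjn,lntn] -> 9 lines: nrjrw wylu noisv scu pism tvjn lntn ojb rcrk
Hunk 3: at line 3 remove [pism,tvjn,lntn] add [rdgp,sokr,dei] -> 9 lines: nrjrw wylu noisv scu rdgp sokr dei ojb rcrk
Hunk 4: at line 3 remove [scu] add [iyohs] -> 9 lines: nrjrw wylu noisv iyohs rdgp sokr dei ojb rcrk
Final line count: 9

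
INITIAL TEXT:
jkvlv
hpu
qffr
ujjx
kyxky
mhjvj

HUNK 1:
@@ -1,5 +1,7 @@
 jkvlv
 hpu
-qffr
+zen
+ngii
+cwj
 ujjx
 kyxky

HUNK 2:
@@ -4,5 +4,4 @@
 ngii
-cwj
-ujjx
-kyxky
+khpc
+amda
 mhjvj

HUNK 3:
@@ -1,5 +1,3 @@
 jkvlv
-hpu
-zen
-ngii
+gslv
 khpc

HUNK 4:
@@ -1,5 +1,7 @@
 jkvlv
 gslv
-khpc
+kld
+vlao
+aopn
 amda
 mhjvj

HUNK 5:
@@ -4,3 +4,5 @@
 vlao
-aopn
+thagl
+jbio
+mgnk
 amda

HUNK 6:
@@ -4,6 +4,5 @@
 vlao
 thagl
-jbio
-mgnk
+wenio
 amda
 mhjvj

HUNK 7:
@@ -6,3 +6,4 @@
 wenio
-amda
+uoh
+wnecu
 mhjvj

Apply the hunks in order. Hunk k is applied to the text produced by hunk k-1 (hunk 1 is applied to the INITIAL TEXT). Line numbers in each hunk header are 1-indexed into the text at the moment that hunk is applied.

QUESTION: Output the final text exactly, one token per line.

Hunk 1: at line 1 remove [qffr] add [zen,ngii,cwj] -> 8 lines: jkvlv hpu zen ngii cwj ujjx kyxky mhjvj
Hunk 2: at line 4 remove [cwj,ujjx,kyxky] add [khpc,amda] -> 7 lines: jkvlv hpu zen ngii khpc amda mhjvj
Hunk 3: at line 1 remove [hpu,zen,ngii] add [gslv] -> 5 lines: jkvlv gslv khpc amda mhjvj
Hunk 4: at line 1 remove [khpc] add [kld,vlao,aopn] -> 7 lines: jkvlv gslv kld vlao aopn amda mhjvj
Hunk 5: at line 4 remove [aopn] add [thagl,jbio,mgnk] -> 9 lines: jkvlv gslv kld vlao thagl jbio mgnk amda mhjvj
Hunk 6: at line 4 remove [jbio,mgnk] add [wenio] -> 8 lines: jkvlv gslv kld vlao thagl wenio amda mhjvj
Hunk 7: at line 6 remove [amda] add [uoh,wnecu] -> 9 lines: jkvlv gslv kld vlao thagl wenio uoh wnecu mhjvj

Answer: jkvlv
gslv
kld
vlao
thagl
wenio
uoh
wnecu
mhjvj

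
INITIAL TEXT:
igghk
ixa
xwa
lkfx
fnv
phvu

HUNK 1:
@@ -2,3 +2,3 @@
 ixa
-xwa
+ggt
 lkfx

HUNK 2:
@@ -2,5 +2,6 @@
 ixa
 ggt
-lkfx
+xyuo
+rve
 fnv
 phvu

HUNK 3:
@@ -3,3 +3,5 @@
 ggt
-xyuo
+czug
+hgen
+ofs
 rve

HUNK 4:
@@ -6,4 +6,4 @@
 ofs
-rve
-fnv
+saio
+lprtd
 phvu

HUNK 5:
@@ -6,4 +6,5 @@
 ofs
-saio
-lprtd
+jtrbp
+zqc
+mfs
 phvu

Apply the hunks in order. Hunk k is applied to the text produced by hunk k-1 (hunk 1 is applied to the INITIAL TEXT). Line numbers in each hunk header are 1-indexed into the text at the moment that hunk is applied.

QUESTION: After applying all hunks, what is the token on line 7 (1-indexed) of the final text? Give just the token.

Answer: jtrbp

Derivation:
Hunk 1: at line 2 remove [xwa] add [ggt] -> 6 lines: igghk ixa ggt lkfx fnv phvu
Hunk 2: at line 2 remove [lkfx] add [xyuo,rve] -> 7 lines: igghk ixa ggt xyuo rve fnv phvu
Hunk 3: at line 3 remove [xyuo] add [czug,hgen,ofs] -> 9 lines: igghk ixa ggt czug hgen ofs rve fnv phvu
Hunk 4: at line 6 remove [rve,fnv] add [saio,lprtd] -> 9 lines: igghk ixa ggt czug hgen ofs saio lprtd phvu
Hunk 5: at line 6 remove [saio,lprtd] add [jtrbp,zqc,mfs] -> 10 lines: igghk ixa ggt czug hgen ofs jtrbp zqc mfs phvu
Final line 7: jtrbp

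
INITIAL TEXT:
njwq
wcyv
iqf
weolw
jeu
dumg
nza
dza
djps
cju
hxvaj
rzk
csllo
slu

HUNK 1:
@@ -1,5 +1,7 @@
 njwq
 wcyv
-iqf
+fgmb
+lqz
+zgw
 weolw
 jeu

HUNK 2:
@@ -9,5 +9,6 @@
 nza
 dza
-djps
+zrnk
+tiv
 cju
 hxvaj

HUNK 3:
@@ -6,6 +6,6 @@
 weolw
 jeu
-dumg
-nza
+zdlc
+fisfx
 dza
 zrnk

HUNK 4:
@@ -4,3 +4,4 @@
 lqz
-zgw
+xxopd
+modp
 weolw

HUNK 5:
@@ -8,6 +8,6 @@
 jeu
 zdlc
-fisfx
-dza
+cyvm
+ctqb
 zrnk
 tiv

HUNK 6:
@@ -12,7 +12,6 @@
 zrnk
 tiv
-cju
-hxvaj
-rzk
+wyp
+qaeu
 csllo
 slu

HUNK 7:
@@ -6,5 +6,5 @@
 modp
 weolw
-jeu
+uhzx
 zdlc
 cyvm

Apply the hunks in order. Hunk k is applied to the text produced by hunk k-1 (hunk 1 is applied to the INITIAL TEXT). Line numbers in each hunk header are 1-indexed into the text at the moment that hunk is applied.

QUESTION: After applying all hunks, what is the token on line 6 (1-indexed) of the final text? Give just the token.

Hunk 1: at line 1 remove [iqf] add [fgmb,lqz,zgw] -> 16 lines: njwq wcyv fgmb lqz zgw weolw jeu dumg nza dza djps cju hxvaj rzk csllo slu
Hunk 2: at line 9 remove [djps] add [zrnk,tiv] -> 17 lines: njwq wcyv fgmb lqz zgw weolw jeu dumg nza dza zrnk tiv cju hxvaj rzk csllo slu
Hunk 3: at line 6 remove [dumg,nza] add [zdlc,fisfx] -> 17 lines: njwq wcyv fgmb lqz zgw weolw jeu zdlc fisfx dza zrnk tiv cju hxvaj rzk csllo slu
Hunk 4: at line 4 remove [zgw] add [xxopd,modp] -> 18 lines: njwq wcyv fgmb lqz xxopd modp weolw jeu zdlc fisfx dza zrnk tiv cju hxvaj rzk csllo slu
Hunk 5: at line 8 remove [fisfx,dza] add [cyvm,ctqb] -> 18 lines: njwq wcyv fgmb lqz xxopd modp weolw jeu zdlc cyvm ctqb zrnk tiv cju hxvaj rzk csllo slu
Hunk 6: at line 12 remove [cju,hxvaj,rzk] add [wyp,qaeu] -> 17 lines: njwq wcyv fgmb lqz xxopd modp weolw jeu zdlc cyvm ctqb zrnk tiv wyp qaeu csllo slu
Hunk 7: at line 6 remove [jeu] add [uhzx] -> 17 lines: njwq wcyv fgmb lqz xxopd modp weolw uhzx zdlc cyvm ctqb zrnk tiv wyp qaeu csllo slu
Final line 6: modp

Answer: modp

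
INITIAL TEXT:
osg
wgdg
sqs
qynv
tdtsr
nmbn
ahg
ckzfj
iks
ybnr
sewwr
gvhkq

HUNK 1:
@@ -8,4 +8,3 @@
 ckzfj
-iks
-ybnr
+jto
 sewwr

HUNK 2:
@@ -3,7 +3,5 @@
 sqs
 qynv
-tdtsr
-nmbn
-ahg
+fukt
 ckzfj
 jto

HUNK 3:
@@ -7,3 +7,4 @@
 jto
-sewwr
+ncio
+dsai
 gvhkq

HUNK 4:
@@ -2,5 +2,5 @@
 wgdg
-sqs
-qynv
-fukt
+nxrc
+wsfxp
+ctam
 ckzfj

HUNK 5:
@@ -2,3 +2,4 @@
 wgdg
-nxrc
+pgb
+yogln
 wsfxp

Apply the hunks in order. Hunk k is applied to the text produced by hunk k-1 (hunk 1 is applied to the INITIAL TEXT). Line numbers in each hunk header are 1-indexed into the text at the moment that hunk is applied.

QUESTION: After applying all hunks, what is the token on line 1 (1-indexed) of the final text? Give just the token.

Hunk 1: at line 8 remove [iks,ybnr] add [jto] -> 11 lines: osg wgdg sqs qynv tdtsr nmbn ahg ckzfj jto sewwr gvhkq
Hunk 2: at line 3 remove [tdtsr,nmbn,ahg] add [fukt] -> 9 lines: osg wgdg sqs qynv fukt ckzfj jto sewwr gvhkq
Hunk 3: at line 7 remove [sewwr] add [ncio,dsai] -> 10 lines: osg wgdg sqs qynv fukt ckzfj jto ncio dsai gvhkq
Hunk 4: at line 2 remove [sqs,qynv,fukt] add [nxrc,wsfxp,ctam] -> 10 lines: osg wgdg nxrc wsfxp ctam ckzfj jto ncio dsai gvhkq
Hunk 5: at line 2 remove [nxrc] add [pgb,yogln] -> 11 lines: osg wgdg pgb yogln wsfxp ctam ckzfj jto ncio dsai gvhkq
Final line 1: osg

Answer: osg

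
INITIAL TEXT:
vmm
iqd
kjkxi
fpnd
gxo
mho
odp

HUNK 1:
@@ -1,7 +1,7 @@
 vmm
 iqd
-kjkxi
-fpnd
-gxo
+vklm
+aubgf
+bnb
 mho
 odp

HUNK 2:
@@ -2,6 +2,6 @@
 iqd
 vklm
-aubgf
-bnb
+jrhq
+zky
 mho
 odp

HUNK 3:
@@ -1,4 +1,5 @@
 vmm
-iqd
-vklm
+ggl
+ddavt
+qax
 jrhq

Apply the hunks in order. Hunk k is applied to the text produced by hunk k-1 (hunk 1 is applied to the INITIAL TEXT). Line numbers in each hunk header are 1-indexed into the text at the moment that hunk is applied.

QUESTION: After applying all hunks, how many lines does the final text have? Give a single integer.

Hunk 1: at line 1 remove [kjkxi,fpnd,gxo] add [vklm,aubgf,bnb] -> 7 lines: vmm iqd vklm aubgf bnb mho odp
Hunk 2: at line 2 remove [aubgf,bnb] add [jrhq,zky] -> 7 lines: vmm iqd vklm jrhq zky mho odp
Hunk 3: at line 1 remove [iqd,vklm] add [ggl,ddavt,qax] -> 8 lines: vmm ggl ddavt qax jrhq zky mho odp
Final line count: 8

Answer: 8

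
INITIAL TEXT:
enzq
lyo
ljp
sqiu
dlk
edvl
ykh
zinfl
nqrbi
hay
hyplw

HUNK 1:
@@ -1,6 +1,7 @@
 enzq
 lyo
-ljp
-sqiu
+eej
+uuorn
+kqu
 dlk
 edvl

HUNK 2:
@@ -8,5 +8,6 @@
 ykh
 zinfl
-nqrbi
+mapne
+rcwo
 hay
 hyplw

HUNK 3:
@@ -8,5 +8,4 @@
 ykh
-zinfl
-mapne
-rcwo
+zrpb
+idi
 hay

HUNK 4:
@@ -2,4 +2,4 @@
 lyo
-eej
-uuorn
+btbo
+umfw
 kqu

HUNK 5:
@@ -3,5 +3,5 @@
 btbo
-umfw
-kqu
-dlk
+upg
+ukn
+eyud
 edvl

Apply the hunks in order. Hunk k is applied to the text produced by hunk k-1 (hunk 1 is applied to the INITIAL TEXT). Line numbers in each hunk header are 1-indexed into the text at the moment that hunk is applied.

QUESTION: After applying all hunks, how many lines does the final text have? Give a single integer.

Hunk 1: at line 1 remove [ljp,sqiu] add [eej,uuorn,kqu] -> 12 lines: enzq lyo eej uuorn kqu dlk edvl ykh zinfl nqrbi hay hyplw
Hunk 2: at line 8 remove [nqrbi] add [mapne,rcwo] -> 13 lines: enzq lyo eej uuorn kqu dlk edvl ykh zinfl mapne rcwo hay hyplw
Hunk 3: at line 8 remove [zinfl,mapne,rcwo] add [zrpb,idi] -> 12 lines: enzq lyo eej uuorn kqu dlk edvl ykh zrpb idi hay hyplw
Hunk 4: at line 2 remove [eej,uuorn] add [btbo,umfw] -> 12 lines: enzq lyo btbo umfw kqu dlk edvl ykh zrpb idi hay hyplw
Hunk 5: at line 3 remove [umfw,kqu,dlk] add [upg,ukn,eyud] -> 12 lines: enzq lyo btbo upg ukn eyud edvl ykh zrpb idi hay hyplw
Final line count: 12

Answer: 12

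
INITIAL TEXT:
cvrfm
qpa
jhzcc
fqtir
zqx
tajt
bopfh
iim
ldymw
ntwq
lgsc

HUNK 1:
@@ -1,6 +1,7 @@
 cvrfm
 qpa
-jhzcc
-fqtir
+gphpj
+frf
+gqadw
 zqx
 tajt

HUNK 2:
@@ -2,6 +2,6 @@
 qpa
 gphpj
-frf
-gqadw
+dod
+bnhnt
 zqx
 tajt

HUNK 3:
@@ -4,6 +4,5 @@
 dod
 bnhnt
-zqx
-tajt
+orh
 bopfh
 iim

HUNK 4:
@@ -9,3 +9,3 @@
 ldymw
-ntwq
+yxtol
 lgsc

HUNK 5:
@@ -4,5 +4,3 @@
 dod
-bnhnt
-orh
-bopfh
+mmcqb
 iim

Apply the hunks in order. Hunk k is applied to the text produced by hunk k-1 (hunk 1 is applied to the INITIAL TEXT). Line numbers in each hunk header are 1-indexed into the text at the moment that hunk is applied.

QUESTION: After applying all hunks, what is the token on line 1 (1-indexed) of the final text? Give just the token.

Hunk 1: at line 1 remove [jhzcc,fqtir] add [gphpj,frf,gqadw] -> 12 lines: cvrfm qpa gphpj frf gqadw zqx tajt bopfh iim ldymw ntwq lgsc
Hunk 2: at line 2 remove [frf,gqadw] add [dod,bnhnt] -> 12 lines: cvrfm qpa gphpj dod bnhnt zqx tajt bopfh iim ldymw ntwq lgsc
Hunk 3: at line 4 remove [zqx,tajt] add [orh] -> 11 lines: cvrfm qpa gphpj dod bnhnt orh bopfh iim ldymw ntwq lgsc
Hunk 4: at line 9 remove [ntwq] add [yxtol] -> 11 lines: cvrfm qpa gphpj dod bnhnt orh bopfh iim ldymw yxtol lgsc
Hunk 5: at line 4 remove [bnhnt,orh,bopfh] add [mmcqb] -> 9 lines: cvrfm qpa gphpj dod mmcqb iim ldymw yxtol lgsc
Final line 1: cvrfm

Answer: cvrfm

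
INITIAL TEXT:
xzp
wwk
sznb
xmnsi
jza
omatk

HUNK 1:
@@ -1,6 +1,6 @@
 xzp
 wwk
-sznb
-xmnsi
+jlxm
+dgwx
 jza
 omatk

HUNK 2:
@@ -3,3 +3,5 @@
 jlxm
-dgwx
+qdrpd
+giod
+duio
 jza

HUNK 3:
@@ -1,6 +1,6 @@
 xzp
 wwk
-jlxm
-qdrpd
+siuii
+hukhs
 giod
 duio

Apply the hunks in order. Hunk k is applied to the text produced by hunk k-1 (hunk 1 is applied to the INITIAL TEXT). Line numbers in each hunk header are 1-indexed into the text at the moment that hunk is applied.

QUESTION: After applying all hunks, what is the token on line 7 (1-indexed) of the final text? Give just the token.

Hunk 1: at line 1 remove [sznb,xmnsi] add [jlxm,dgwx] -> 6 lines: xzp wwk jlxm dgwx jza omatk
Hunk 2: at line 3 remove [dgwx] add [qdrpd,giod,duio] -> 8 lines: xzp wwk jlxm qdrpd giod duio jza omatk
Hunk 3: at line 1 remove [jlxm,qdrpd] add [siuii,hukhs] -> 8 lines: xzp wwk siuii hukhs giod duio jza omatk
Final line 7: jza

Answer: jza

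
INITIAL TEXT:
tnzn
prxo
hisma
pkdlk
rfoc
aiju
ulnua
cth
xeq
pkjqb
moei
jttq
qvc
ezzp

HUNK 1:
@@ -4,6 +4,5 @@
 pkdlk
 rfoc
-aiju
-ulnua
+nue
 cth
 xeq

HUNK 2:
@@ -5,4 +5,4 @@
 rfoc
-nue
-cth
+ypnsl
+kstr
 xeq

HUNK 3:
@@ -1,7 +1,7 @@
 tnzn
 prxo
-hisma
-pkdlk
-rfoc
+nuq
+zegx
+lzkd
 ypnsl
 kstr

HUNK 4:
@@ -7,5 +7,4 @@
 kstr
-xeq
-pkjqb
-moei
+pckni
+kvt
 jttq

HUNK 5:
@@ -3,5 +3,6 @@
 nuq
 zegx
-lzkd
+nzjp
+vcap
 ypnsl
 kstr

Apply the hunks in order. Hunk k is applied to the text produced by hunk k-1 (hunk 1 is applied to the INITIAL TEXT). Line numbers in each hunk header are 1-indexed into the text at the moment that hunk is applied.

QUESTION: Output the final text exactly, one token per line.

Hunk 1: at line 4 remove [aiju,ulnua] add [nue] -> 13 lines: tnzn prxo hisma pkdlk rfoc nue cth xeq pkjqb moei jttq qvc ezzp
Hunk 2: at line 5 remove [nue,cth] add [ypnsl,kstr] -> 13 lines: tnzn prxo hisma pkdlk rfoc ypnsl kstr xeq pkjqb moei jttq qvc ezzp
Hunk 3: at line 1 remove [hisma,pkdlk,rfoc] add [nuq,zegx,lzkd] -> 13 lines: tnzn prxo nuq zegx lzkd ypnsl kstr xeq pkjqb moei jttq qvc ezzp
Hunk 4: at line 7 remove [xeq,pkjqb,moei] add [pckni,kvt] -> 12 lines: tnzn prxo nuq zegx lzkd ypnsl kstr pckni kvt jttq qvc ezzp
Hunk 5: at line 3 remove [lzkd] add [nzjp,vcap] -> 13 lines: tnzn prxo nuq zegx nzjp vcap ypnsl kstr pckni kvt jttq qvc ezzp

Answer: tnzn
prxo
nuq
zegx
nzjp
vcap
ypnsl
kstr
pckni
kvt
jttq
qvc
ezzp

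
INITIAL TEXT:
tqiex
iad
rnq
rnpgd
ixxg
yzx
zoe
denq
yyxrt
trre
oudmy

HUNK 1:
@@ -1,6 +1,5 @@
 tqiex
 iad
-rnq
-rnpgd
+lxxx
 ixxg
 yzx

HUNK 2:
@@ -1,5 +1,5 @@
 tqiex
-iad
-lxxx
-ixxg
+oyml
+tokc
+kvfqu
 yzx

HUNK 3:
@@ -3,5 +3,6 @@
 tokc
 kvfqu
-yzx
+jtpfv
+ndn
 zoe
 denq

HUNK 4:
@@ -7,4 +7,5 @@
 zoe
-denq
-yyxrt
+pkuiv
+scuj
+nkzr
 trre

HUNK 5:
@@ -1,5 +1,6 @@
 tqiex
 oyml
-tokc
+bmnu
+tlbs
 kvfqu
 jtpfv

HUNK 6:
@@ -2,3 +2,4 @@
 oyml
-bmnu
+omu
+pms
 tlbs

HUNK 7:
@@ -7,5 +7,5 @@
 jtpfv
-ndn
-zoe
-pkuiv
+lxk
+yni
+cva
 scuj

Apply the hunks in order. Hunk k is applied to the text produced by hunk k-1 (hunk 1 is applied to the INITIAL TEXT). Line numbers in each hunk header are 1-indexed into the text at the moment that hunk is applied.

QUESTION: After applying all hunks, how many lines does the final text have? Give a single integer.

Answer: 14

Derivation:
Hunk 1: at line 1 remove [rnq,rnpgd] add [lxxx] -> 10 lines: tqiex iad lxxx ixxg yzx zoe denq yyxrt trre oudmy
Hunk 2: at line 1 remove [iad,lxxx,ixxg] add [oyml,tokc,kvfqu] -> 10 lines: tqiex oyml tokc kvfqu yzx zoe denq yyxrt trre oudmy
Hunk 3: at line 3 remove [yzx] add [jtpfv,ndn] -> 11 lines: tqiex oyml tokc kvfqu jtpfv ndn zoe denq yyxrt trre oudmy
Hunk 4: at line 7 remove [denq,yyxrt] add [pkuiv,scuj,nkzr] -> 12 lines: tqiex oyml tokc kvfqu jtpfv ndn zoe pkuiv scuj nkzr trre oudmy
Hunk 5: at line 1 remove [tokc] add [bmnu,tlbs] -> 13 lines: tqiex oyml bmnu tlbs kvfqu jtpfv ndn zoe pkuiv scuj nkzr trre oudmy
Hunk 6: at line 2 remove [bmnu] add [omu,pms] -> 14 lines: tqiex oyml omu pms tlbs kvfqu jtpfv ndn zoe pkuiv scuj nkzr trre oudmy
Hunk 7: at line 7 remove [ndn,zoe,pkuiv] add [lxk,yni,cva] -> 14 lines: tqiex oyml omu pms tlbs kvfqu jtpfv lxk yni cva scuj nkzr trre oudmy
Final line count: 14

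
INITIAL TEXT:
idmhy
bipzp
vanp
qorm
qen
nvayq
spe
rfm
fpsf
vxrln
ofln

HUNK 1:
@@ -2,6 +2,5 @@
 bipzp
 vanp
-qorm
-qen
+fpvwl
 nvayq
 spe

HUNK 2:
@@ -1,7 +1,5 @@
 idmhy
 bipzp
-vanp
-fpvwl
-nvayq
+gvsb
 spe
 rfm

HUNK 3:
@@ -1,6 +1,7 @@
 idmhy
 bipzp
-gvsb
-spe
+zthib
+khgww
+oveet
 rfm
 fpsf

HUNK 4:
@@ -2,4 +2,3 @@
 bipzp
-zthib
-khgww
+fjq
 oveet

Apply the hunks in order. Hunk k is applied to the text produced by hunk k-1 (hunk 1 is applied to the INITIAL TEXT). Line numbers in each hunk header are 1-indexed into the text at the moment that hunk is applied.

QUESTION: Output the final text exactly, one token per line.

Hunk 1: at line 2 remove [qorm,qen] add [fpvwl] -> 10 lines: idmhy bipzp vanp fpvwl nvayq spe rfm fpsf vxrln ofln
Hunk 2: at line 1 remove [vanp,fpvwl,nvayq] add [gvsb] -> 8 lines: idmhy bipzp gvsb spe rfm fpsf vxrln ofln
Hunk 3: at line 1 remove [gvsb,spe] add [zthib,khgww,oveet] -> 9 lines: idmhy bipzp zthib khgww oveet rfm fpsf vxrln ofln
Hunk 4: at line 2 remove [zthib,khgww] add [fjq] -> 8 lines: idmhy bipzp fjq oveet rfm fpsf vxrln ofln

Answer: idmhy
bipzp
fjq
oveet
rfm
fpsf
vxrln
ofln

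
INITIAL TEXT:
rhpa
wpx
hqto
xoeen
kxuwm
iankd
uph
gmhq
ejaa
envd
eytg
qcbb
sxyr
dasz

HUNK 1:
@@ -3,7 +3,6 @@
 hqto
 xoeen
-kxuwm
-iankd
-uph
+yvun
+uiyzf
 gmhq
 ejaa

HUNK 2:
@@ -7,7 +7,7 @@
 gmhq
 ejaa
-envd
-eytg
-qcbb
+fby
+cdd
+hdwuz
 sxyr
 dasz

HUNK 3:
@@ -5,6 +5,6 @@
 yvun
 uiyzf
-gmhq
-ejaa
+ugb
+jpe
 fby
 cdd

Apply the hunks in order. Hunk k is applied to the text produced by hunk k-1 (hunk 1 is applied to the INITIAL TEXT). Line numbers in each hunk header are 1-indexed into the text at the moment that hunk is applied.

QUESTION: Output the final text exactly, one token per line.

Hunk 1: at line 3 remove [kxuwm,iankd,uph] add [yvun,uiyzf] -> 13 lines: rhpa wpx hqto xoeen yvun uiyzf gmhq ejaa envd eytg qcbb sxyr dasz
Hunk 2: at line 7 remove [envd,eytg,qcbb] add [fby,cdd,hdwuz] -> 13 lines: rhpa wpx hqto xoeen yvun uiyzf gmhq ejaa fby cdd hdwuz sxyr dasz
Hunk 3: at line 5 remove [gmhq,ejaa] add [ugb,jpe] -> 13 lines: rhpa wpx hqto xoeen yvun uiyzf ugb jpe fby cdd hdwuz sxyr dasz

Answer: rhpa
wpx
hqto
xoeen
yvun
uiyzf
ugb
jpe
fby
cdd
hdwuz
sxyr
dasz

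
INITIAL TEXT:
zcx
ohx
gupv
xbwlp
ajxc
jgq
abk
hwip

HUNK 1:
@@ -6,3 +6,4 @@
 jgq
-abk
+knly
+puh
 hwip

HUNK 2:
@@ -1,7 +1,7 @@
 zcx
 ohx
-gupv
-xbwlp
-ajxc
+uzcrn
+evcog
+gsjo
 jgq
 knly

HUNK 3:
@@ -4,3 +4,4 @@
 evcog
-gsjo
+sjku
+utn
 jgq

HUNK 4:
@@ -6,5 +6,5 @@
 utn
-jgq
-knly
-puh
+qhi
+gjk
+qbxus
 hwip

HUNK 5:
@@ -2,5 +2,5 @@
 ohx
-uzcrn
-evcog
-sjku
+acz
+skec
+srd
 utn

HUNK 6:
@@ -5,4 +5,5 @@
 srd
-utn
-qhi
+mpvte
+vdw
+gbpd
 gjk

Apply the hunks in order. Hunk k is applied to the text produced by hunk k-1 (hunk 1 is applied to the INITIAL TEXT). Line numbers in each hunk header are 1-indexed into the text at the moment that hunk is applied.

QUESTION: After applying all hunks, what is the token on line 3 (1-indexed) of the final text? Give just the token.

Answer: acz

Derivation:
Hunk 1: at line 6 remove [abk] add [knly,puh] -> 9 lines: zcx ohx gupv xbwlp ajxc jgq knly puh hwip
Hunk 2: at line 1 remove [gupv,xbwlp,ajxc] add [uzcrn,evcog,gsjo] -> 9 lines: zcx ohx uzcrn evcog gsjo jgq knly puh hwip
Hunk 3: at line 4 remove [gsjo] add [sjku,utn] -> 10 lines: zcx ohx uzcrn evcog sjku utn jgq knly puh hwip
Hunk 4: at line 6 remove [jgq,knly,puh] add [qhi,gjk,qbxus] -> 10 lines: zcx ohx uzcrn evcog sjku utn qhi gjk qbxus hwip
Hunk 5: at line 2 remove [uzcrn,evcog,sjku] add [acz,skec,srd] -> 10 lines: zcx ohx acz skec srd utn qhi gjk qbxus hwip
Hunk 6: at line 5 remove [utn,qhi] add [mpvte,vdw,gbpd] -> 11 lines: zcx ohx acz skec srd mpvte vdw gbpd gjk qbxus hwip
Final line 3: acz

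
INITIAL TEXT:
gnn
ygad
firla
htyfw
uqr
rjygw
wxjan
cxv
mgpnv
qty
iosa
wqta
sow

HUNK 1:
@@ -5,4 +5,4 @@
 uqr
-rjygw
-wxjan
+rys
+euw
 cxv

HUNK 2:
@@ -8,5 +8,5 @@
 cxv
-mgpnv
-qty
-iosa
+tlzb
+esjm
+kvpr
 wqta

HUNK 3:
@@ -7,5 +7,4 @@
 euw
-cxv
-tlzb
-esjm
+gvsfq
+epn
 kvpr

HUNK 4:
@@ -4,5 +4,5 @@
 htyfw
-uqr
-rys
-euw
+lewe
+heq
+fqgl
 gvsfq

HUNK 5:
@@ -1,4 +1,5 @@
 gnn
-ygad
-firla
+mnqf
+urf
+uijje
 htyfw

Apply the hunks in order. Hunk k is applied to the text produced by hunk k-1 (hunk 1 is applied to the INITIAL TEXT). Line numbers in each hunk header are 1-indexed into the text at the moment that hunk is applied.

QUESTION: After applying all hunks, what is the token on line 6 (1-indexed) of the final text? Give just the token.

Answer: lewe

Derivation:
Hunk 1: at line 5 remove [rjygw,wxjan] add [rys,euw] -> 13 lines: gnn ygad firla htyfw uqr rys euw cxv mgpnv qty iosa wqta sow
Hunk 2: at line 8 remove [mgpnv,qty,iosa] add [tlzb,esjm,kvpr] -> 13 lines: gnn ygad firla htyfw uqr rys euw cxv tlzb esjm kvpr wqta sow
Hunk 3: at line 7 remove [cxv,tlzb,esjm] add [gvsfq,epn] -> 12 lines: gnn ygad firla htyfw uqr rys euw gvsfq epn kvpr wqta sow
Hunk 4: at line 4 remove [uqr,rys,euw] add [lewe,heq,fqgl] -> 12 lines: gnn ygad firla htyfw lewe heq fqgl gvsfq epn kvpr wqta sow
Hunk 5: at line 1 remove [ygad,firla] add [mnqf,urf,uijje] -> 13 lines: gnn mnqf urf uijje htyfw lewe heq fqgl gvsfq epn kvpr wqta sow
Final line 6: lewe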